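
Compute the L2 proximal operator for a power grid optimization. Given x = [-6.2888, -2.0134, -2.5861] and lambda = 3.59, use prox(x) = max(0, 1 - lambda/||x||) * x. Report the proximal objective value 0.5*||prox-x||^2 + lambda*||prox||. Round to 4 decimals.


Step 1: Compute ||x||.
||x|| = 7.0916
Step 2: Compute scaling factor.
scale = max(0, 1 - 3.59/7.0916) = 0.4938
Step 3: prox(x) = [-3.1052, -0.9942, -1.2769]
||prox(x)|| = 3.5016
Step 4: Proximal objective.
0.5*||prox-x||^2 = 6.4441
lambda*||prox|| = 12.5707
Total = 19.0148


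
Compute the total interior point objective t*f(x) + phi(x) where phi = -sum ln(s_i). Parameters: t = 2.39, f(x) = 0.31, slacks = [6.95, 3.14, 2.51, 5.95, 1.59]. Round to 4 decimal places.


Step 1: Compute log-barrier.
ln values: [1.9387, 1.1442, 0.9203, 1.7834, 0.4637]
phi = -(1.9387 + 1.1442 + 0.9203 + 1.7834 + 0.4637) = -6.2504
Step 2: Compute augmented objective.
t*f(x) = 2.39*0.31 = 0.7409
Total = 0.7409 - 6.2504 = -5.5095


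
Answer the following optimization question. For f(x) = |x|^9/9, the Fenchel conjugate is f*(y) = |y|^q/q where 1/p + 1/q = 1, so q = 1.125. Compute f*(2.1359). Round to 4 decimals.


The conjugate exponent q satisfies 1/p + 1/q = 1.
p = 9, so q = 9/(9 - 1) = 1.125
|y|^q = 2.1359^1.125 = 2.3484
f*(2.1359) = 2.3484 / 1.125 = 2.0875


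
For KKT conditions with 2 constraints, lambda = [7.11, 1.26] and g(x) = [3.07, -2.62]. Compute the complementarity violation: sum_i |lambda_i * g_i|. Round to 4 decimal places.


KKT complementary slackness check:
lambda_1 * g_1 = 7.11 * 3.07 = 21.8277
lambda_2 * g_2 = 1.26 * -2.62 = -3.3012
Total violation = 21.8277 + 3.3012 = 25.1289


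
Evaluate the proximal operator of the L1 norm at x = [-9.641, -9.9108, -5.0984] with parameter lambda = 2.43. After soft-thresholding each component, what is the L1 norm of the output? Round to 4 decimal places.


Soft-thresholding with lambda = 2.43:
prox(-9.641) = sign(-9.641)*max(|-9.641| - 2.43, 0) = -7.211
prox(-9.9108) = sign(-9.9108)*max(|-9.9108| - 2.43, 0) = -7.4808
prox(-5.0984) = sign(-5.0984)*max(|-5.0984| - 2.43, 0) = -2.6684
prox(x) = [-7.211, -7.4808, -2.6684]
||prox(x)||_1 = 7.211 + 7.4808 + 2.6684 = 17.3602


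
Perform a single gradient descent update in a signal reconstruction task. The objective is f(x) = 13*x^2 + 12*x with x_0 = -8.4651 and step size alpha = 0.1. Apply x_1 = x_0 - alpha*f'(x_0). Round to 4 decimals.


We compute the gradient at x_0 and apply the update.
f'(x) = 26*x + 12
f'(-8.4651) = 26*-8.4651 + 12 = -208.0926
x_1 = -8.4651 - 0.1*-208.0926 = 12.3442


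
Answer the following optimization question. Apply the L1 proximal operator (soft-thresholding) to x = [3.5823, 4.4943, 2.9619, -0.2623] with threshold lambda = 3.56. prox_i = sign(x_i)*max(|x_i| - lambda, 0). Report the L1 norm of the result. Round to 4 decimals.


Soft-thresholding with lambda = 3.56:
prox(3.5823) = sign(3.5823)*max(|3.5823| - 3.56, 0) = 0.0223
prox(4.4943) = sign(4.4943)*max(|4.4943| - 3.56, 0) = 0.9343
prox(2.9619) = sign(2.9619)*max(|2.9619| - 3.56, 0) = 0.0
prox(-0.2623) = sign(-0.2623)*max(|-0.2623| - 3.56, 0) = 0.0
prox(x) = [0.0223, 0.9343, 0.0, 0.0]
||prox(x)||_1 = 0.0223 + 0.9343 + 0.0 + 0.0 = 0.9566


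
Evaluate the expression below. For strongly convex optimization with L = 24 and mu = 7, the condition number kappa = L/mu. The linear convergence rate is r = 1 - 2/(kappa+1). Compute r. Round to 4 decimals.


Step 1: Compute the condition number.
kappa = L/mu = 24/7 = 3.4286
Step 2: Compute the convergence rate.
r = 1 - 2/(kappa + 1) = 1 - 2*mu/(L + mu) = (L - mu)/(L + mu) = 17/31 = 0.5484


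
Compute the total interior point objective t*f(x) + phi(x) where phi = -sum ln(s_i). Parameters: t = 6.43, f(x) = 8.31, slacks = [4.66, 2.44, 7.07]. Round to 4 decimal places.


Step 1: Compute log-barrier.
ln values: [1.539, 0.892, 1.9559]
phi = -(1.539 + 0.892 + 1.9559) = -4.3869
Step 2: Compute augmented objective.
t*f(x) = 6.43*8.31 = 53.4333
Total = 53.4333 - 4.3869 = 49.0464


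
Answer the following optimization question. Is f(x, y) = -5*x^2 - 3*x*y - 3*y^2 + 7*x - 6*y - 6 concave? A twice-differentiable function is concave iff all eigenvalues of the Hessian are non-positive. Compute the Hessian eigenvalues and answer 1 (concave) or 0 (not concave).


The Hessian of f(x,y) = -5*x^2 - 3*x*y - 3*y^2 + 7*x - 6*y - 6 is:
H = [[-10, -3], [-3, -6]]
Trace = -10 - 6 = -16
Determinant = -10*-6 - (-3)^2 = 51
Discriminant = (-16)^2 - 4*51 = 52.0
Eigenvalues: lambda_1 = -11.6056, lambda_2 = -4.3944
The function is concave.

1


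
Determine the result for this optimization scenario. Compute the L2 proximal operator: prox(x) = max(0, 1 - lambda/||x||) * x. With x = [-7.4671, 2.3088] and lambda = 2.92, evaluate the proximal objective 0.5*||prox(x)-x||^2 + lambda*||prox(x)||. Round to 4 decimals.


Step 1: Compute ||x||.
||x|| = 7.8159
Step 2: Compute scaling factor.
scale = max(0, 1 - 2.92/7.8159) = 0.6264
Step 3: prox(x) = [-4.6774, 1.4462]
||prox(x)|| = 4.8959
Step 4: Proximal objective.
0.5*||prox-x||^2 = 4.2632
lambda*||prox|| = 14.296
Total = 18.5592


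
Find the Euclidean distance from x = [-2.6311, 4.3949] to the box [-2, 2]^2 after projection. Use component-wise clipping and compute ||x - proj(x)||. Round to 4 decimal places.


Project each component onto [-2, 2].
clip(-2.6311) = -2.0, clip(4.3949) = 2.0
Projection = [-2.0, 2.0]
Squared diffs: [0.3983, 5.7355]
Distance = sqrt(6.1338) = 2.4767


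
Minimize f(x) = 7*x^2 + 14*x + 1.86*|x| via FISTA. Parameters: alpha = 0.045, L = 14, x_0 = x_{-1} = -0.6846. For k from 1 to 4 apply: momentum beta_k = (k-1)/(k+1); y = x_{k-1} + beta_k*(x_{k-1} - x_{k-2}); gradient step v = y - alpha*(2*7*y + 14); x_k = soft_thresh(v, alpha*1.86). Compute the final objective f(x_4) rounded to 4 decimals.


FISTA on f(x) = 7*x^2 + 14*x + 1.86*|x|
L = 14, alpha = 0.045
Iteration 1: beta = 0.0, y = -0.6846 + 0.0*(-0.6846 + 0.6846) = -0.6846
  grad(y) = 4.4156, v = y - alpha*grad = -0.8833
  prox(v) = soft_thresh(-0.8833, 0.0837) = -0.7996
Iteration 2: beta = 0.3333, y = -0.7996 + 0.3333*(-0.7996 + 0.6846) = -0.8379
  grad(y) = 2.2689, v = y - alpha*grad = -0.94
  prox(v) = soft_thresh(-0.94, 0.0837) = -0.8563
Iteration 3: beta = 0.5, y = -0.8563 + 0.5*(-0.8563 + 0.7996) = -0.8847
  grad(y) = 1.6142, v = y - alpha*grad = -0.9573
  prox(v) = soft_thresh(-0.9573, 0.0837) = -0.8736
Iteration 4: beta = 0.6, y = -0.8736 + 0.6*(-0.8736 + 0.8563) = -0.884
  grad(y) = 1.6237, v = y - alpha*grad = -0.9571
  prox(v) = soft_thresh(-0.9571, 0.0837) = -0.8734
f(x_4) = 7*(-0.8734)^2 + 14*(-0.8734) + 1.86*|-0.8734| = -5.2633


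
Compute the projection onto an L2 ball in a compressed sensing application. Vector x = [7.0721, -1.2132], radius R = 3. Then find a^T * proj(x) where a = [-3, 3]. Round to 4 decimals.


Step 1: Compute ||x|| (intermediates to 6 decimals).
||x|| = sqrt(7.0721^2 + (-1.2132)^2) = 7.175406
Step 2: Project.
Since ||x|| > R, scale = R/||x|| = 3/7.175406 = 0.418095, proj(x) = scale * x
proj(x) = [2.95681, -0.507233]
Step 3: Dot product.
a^T * proj(x) = -3*2.95681 + 3*(-0.507233) = -10.3921


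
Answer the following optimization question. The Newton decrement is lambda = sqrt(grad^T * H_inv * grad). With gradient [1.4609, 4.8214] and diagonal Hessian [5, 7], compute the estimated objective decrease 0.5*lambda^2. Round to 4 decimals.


Step 1: H is diagonal, so H^(-1) * g = [0.2922, 0.6888].
Step 2: g^T H^(-1) g = sum_i g_i^2 / H_ii
  = (1.4609)^2/5 + (4.8214)^2/7
  = 0.4268 + 3.3208 = 3.7477
Step 3: Objective decrease = 0.5 * g^T H^(-1) g = 1.8738


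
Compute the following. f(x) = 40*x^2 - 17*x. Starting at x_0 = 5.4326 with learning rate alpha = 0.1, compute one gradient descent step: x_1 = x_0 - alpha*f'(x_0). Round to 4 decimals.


We compute the gradient at x_0 and apply the update.
f'(x) = 80*x - 17
f'(5.4326) = 80*5.4326 - 17 = 417.608
x_1 = 5.4326 - 0.1*417.608 = -36.3282


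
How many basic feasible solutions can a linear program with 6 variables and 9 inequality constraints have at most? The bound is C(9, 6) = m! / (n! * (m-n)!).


Each vertex corresponds to some choice of n active constraints out of m, so the number of vertices is at most C(m, n) = m! / (n!(m-n)!).
m = 9, n = 6
Numerator: 9 * 8 * 7 * 6 * 5 * 4
Denominator: 6! = 720
C(9, 6) = 84


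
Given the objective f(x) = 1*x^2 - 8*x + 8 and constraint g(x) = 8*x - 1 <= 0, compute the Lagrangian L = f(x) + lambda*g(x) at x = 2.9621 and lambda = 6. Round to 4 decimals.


Step 1: Evaluate f(x).
f(2.9621) = 1*2.9621^2 - 8*2.9621 + 8 = -6.9228
Step 2: Evaluate g(x).
g(2.9621) = 8*2.9621 - 1 = 22.6968
Step 3: Compute Lagrangian.
L = -6.9228 + 6*22.6968 = 129.258


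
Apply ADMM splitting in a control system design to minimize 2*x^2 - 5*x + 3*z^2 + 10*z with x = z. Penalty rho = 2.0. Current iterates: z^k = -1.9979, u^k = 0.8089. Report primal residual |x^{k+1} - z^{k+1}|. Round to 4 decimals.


ADMM iteration with rho = 2.0, z^k = -1.9979, u^k = 0.8089
Step 1: x-update.
Minimize 2*x^2 - 5*x + (2.0/2)*(x + 1.9979 + 0.8089)^2
FOC: (2*2 + 2.0)*x = 5 + 2.0*(-1.9979 - 0.8089)
x^{k+1} = -0.1023
Step 2: z-update.
Minimize 3*z^2 + 10*z + (2.0/2)*(-0.1023 - z + 0.8089)^2
FOC: (2*3 + 2.0)*z = -10 + 2.0*(-0.1023 + 0.8089)
z^{k+1} = -1.0733
Step 3: u-update.
u^{k+1} = 0.8089 - 0.1023 + 1.0733 = 1.78
Step 4: Primal residual = |-0.1023 + 1.0733| = 0.9711


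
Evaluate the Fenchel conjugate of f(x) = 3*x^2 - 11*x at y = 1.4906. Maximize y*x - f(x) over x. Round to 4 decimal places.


f*(y) = sup_x {y*x - a*x^2 - b*x} = sup_x {(y-b)*x - a*x^2}
FOC: (y - b) - 2a*x = 0 => x* = (y - b)/(2a)
x* = (1.4906 + 11)/(2*3) = 2.0818
f*(1.4906) = (y-b)^2/(4a) = (1.4906 + 11)^2/(4*3)
= 156.0151/12 = 13.0013


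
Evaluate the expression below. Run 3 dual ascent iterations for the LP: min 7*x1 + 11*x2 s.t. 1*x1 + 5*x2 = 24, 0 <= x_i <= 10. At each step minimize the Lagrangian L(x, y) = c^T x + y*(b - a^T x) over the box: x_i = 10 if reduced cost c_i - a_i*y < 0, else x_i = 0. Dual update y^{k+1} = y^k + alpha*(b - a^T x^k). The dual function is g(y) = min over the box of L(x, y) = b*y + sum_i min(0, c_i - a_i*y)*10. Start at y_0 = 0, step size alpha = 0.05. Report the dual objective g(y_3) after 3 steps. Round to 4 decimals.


Dual ascent for LP: min 7*x1 + 11*x2, 1*x1 + 5*x2 = 24, 0 <= x_i <= 10
Step 1: y^k = 0.0, reduced costs: (7.0, 11.0)
  x^k = (0.0, 0.0), subgradient = b - a^T x = 24.0
  y^{k+1} = 0.0 + 0.05*24.0 = 1.2
Step 2: y^k = 1.2, reduced costs: (5.8, 5.0)
  x^k = (0.0, 0.0), subgradient = b - a^T x = 24.0
  y^{k+1} = 1.2 + 0.05*24.0 = 2.4
Step 3: y^k = 2.4, reduced costs: (4.6, -1.0)
  x^k = (0.0, 10.0), subgradient = b - a^T x = -26.0
  y^{k+1} = 2.4 + 0.05*-26.0 = 1.1
Dual objective at y_3 = 1.1: reduced costs (5.9, 5.5), box minimizer x = (0.0, 0.0)
g(y_3) = b*y + (c1 - a1*y)*x1 + (c2 - a2*y)*x2 = 24*1.1 + 5.9*0.0 + 5.5*0.0 = 26.4 + 0.0 + 0.0 = 26.4


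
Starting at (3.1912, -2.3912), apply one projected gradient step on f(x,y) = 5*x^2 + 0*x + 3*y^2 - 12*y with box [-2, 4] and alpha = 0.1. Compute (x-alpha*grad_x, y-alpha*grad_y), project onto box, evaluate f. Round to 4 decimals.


Step 1: Compute gradient at (3.1912, -2.3912).
grad_x = 2*5*3.1912 + 0 = 31.912
grad_y = 2*3*-2.3912 - 12 = -26.3472
Step 2: Gradient step.
x_raw = 3.1912 - 0.1*31.912 = -0.0
y_raw = -2.3912 - 0.1*-26.3472 = 0.2435
Step 3: Project onto [-2, 4].
x_proj = clip(-0.0) = -0.0
y_proj = clip(0.2435) = 0.2435
Step 4: Evaluate f.
f(-0.0, 0.2435) = -2.7443


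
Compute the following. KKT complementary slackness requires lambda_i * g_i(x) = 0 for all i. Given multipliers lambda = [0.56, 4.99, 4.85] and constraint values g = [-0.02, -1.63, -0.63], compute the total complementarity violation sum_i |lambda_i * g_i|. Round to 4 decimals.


KKT complementary slackness check:
lambda_1 * g_1 = 0.56 * -0.02 = -0.0112
lambda_2 * g_2 = 4.99 * -1.63 = -8.1337
lambda_3 * g_3 = 4.85 * -0.63 = -3.0555
Total violation = 0.0112 + 8.1337 + 3.0555 = 11.2004


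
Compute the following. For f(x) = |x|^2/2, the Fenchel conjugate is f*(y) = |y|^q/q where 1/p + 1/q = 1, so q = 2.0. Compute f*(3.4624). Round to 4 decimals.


The conjugate exponent q satisfies 1/p + 1/q = 1.
p = 2, so q = 2/(2 - 1) = 2.0
|y|^q = 3.4624^2.0 = 11.9882
f*(3.4624) = 11.9882 / 2.0 = 5.9941


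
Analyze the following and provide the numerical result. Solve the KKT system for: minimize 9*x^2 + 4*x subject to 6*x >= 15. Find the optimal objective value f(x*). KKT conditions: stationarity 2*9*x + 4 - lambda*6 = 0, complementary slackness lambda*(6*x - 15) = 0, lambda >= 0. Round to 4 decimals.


Step 1: Try lambda = 0 (constraint inactive).
x_unc = -4/(2*9) = -0.2222
Check: 6*-0.2222 = -1.3332 < 15 -- violated!
Step 2: Constraint must be active: 6*x = 15
x* = 15/6 = 2.5
lambda = (2*9*2.5 + 4)/6 = 8.1667
Step 3: Compute optimal value.
f(x*) = 9*2.5^2 + 4*2.5 = 66.25


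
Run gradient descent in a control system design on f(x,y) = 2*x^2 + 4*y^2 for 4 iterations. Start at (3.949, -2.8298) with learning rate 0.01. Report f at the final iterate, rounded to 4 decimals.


Gradient descent on f(x,y) = 2*x^2 + 4*y^2.
Starting point: (3.949, -2.8298), alpha = 0.01
Step 1: grad_x = 2*2*3.949 = 15.796, grad_y = 2*4*-2.8298 = -22.6384
  x_1 = 3.949 - 0.01*15.796 = 3.791
  y_1 = -2.8298 - 0.01*-22.6384 = -2.6034
Step 2: grad_x = 2*2*3.791 = 15.1642, grad_y = 2*4*-2.6034 = -20.8273
  x_2 = 3.791 - 0.01*15.1642 = 3.6394
  y_2 = -2.6034 - 0.01*-20.8273 = -2.3951
Step 3: grad_x = 2*2*3.6394 = 14.5576, grad_y = 2*4*-2.3951 = -19.1611
  x_3 = 3.6394 - 0.01*14.5576 = 3.4938
  y_3 = -2.3951 - 0.01*-19.1611 = -2.2035
Step 4: grad_x = 2*2*3.4938 = 13.9753, grad_y = 2*4*-2.2035 = -17.6283
  x_4 = 3.4938 - 0.01*13.9753 = 3.3541
  y_4 = -2.2035 - 0.01*-17.6283 = -2.0272
f(3.3541, -2.0272) = 2*3.3541^2 + 4*(-2.0272)^2 = 38.9385


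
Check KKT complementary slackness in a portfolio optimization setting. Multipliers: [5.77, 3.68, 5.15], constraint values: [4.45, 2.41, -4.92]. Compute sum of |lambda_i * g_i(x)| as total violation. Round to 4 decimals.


KKT complementary slackness check:
lambda_1 * g_1 = 5.77 * 4.45 = 25.6765
lambda_2 * g_2 = 3.68 * 2.41 = 8.8688
lambda_3 * g_3 = 5.15 * -4.92 = -25.338
Total violation = 25.6765 + 8.8688 + 25.338 = 59.8833


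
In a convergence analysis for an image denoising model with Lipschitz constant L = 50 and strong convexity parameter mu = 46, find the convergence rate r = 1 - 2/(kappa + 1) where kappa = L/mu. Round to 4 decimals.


Step 1: Compute the condition number.
kappa = L/mu = 50/46 = 1.087
Step 2: Compute the convergence rate.
r = 1 - 2/(kappa + 1) = 1 - 2*mu/(L + mu) = (L - mu)/(L + mu) = 4/96 = 0.0417


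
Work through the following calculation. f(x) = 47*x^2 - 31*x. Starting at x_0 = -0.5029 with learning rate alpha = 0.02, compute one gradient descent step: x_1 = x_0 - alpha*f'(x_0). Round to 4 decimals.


We compute the gradient at x_0 and apply the update.
f'(x) = 94*x - 31
f'(-0.5029) = 94*-0.5029 - 31 = -78.2726
x_1 = -0.5029 - 0.02*-78.2726 = 1.0626


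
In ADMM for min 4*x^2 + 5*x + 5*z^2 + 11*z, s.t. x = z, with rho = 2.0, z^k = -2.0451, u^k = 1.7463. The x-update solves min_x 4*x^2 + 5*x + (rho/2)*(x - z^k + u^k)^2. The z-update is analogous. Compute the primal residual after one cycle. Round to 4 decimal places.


ADMM iteration with rho = 2.0, z^k = -2.0451, u^k = 1.7463
Step 1: x-update.
Minimize 4*x^2 + 5*x + (2.0/2)*(x + 2.0451 + 1.7463)^2
FOC: (2*4 + 2.0)*x = -5 + 2.0*(-2.0451 - 1.7463)
x^{k+1} = -1.2583
Step 2: z-update.
Minimize 5*z^2 + 11*z + (2.0/2)*(-1.2583 - z + 1.7463)^2
FOC: (2*5 + 2.0)*z = -11 + 2.0*(-1.2583 + 1.7463)
z^{k+1} = -0.8353
Step 3: u-update.
u^{k+1} = 1.7463 - 1.2583 + 0.8353 = 1.3234
Step 4: Primal residual = |-1.2583 + 0.8353| = 0.423


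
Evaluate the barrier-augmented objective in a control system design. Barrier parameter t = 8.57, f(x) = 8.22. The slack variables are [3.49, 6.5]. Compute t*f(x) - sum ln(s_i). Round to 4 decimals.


Step 1: Compute log-barrier.
ln values: [1.2499, 1.8718]
phi = -(1.2499 + 1.8718) = -3.1217
Step 2: Compute augmented objective.
t*f(x) = 8.57*8.22 = 70.4454
Total = 70.4454 - 3.1217 = 67.3237


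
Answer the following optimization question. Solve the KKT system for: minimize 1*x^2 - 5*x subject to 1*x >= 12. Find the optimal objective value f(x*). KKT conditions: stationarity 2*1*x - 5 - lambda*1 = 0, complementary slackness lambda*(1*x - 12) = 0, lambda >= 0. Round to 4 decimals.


Step 1: Try lambda = 0 (constraint inactive).
x_unc = 5/(2*1) = 2.5
Check: 1*2.5 = 2.5 < 12 -- violated!
Step 2: Constraint must be active: 1*x = 12
x* = 12/1 = 12.0
lambda = (2*1*12.0 - 5)/1 = 19.0
Step 3: Compute optimal value.
f(x*) = 1*12.0^2 - 5*12.0 = 84.0


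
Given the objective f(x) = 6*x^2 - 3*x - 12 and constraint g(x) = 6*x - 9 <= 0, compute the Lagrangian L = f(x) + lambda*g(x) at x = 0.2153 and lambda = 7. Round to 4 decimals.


Step 1: Evaluate f(x).
f(0.2153) = 6*0.2153^2 - 3*0.2153 - 12 = -12.3678
Step 2: Evaluate g(x).
g(0.2153) = 6*0.2153 - 9 = -7.7082
Step 3: Compute Lagrangian.
L = -12.3678 + 7*-7.7082 = -66.3252


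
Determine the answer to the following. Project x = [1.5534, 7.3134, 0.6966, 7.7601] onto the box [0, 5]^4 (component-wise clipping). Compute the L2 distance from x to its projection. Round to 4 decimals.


Project each component onto [0, 5].
clip(1.5534) = 1.5534, clip(7.3134) = 5.0, clip(0.6966) = 0.6966, clip(7.7601) = 5.0
Projection = [1.5534, 5.0, 0.6966, 5.0]
Squared diffs: [0.0, 5.3518, 0.0, 7.6182]
Distance = sqrt(12.97) = 3.6014


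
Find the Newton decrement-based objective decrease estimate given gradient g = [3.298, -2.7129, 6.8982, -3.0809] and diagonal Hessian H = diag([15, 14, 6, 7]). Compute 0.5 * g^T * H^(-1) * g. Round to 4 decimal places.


Step 1: H is diagonal, so H^(-1) * g = [0.2199, -0.1938, 1.1497, -0.4401].
Step 2: g^T H^(-1) g = sum_i g_i^2 / H_ii
  = (3.298)^2/15 + (-2.7129)^2/14 + (6.8982)^2/6 + (-3.0809)^2/7
  = 0.7251 + 0.5257 + 7.9309 + 1.356 = 10.5377
Step 3: Objective decrease = 0.5 * g^T H^(-1) g = 5.2688


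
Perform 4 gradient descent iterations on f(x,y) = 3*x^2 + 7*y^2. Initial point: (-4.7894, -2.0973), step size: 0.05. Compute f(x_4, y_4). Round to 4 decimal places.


Gradient descent on f(x,y) = 3*x^2 + 7*y^2.
Starting point: (-4.7894, -2.0973), alpha = 0.05
Step 1: grad_x = 2*3*-4.7894 = -28.7364, grad_y = 2*7*-2.0973 = -29.3622
  x_1 = -4.7894 - 0.05*-28.7364 = -3.3526
  y_1 = -2.0973 - 0.05*-29.3622 = -0.6292
Step 2: grad_x = 2*3*-3.3526 = -20.1155, grad_y = 2*7*-0.6292 = -8.8087
  x_2 = -3.3526 - 0.05*-20.1155 = -2.3468
  y_2 = -0.6292 - 0.05*-8.8087 = -0.1888
Step 3: grad_x = 2*3*-2.3468 = -14.0808, grad_y = 2*7*-0.1888 = -2.6426
  x_3 = -2.3468 - 0.05*-14.0808 = -1.6428
  y_3 = -0.1888 - 0.05*-2.6426 = -0.0566
Step 4: grad_x = 2*3*-1.6428 = -9.8566, grad_y = 2*7*-0.0566 = -0.7928
  x_4 = -1.6428 - 0.05*-9.8566 = -1.1499
  y_4 = -0.0566 - 0.05*-0.7928 = -0.017
f(-1.1499, -0.017) = 3*(-1.1499)^2 + 7*(-0.017)^2 = 3.9691


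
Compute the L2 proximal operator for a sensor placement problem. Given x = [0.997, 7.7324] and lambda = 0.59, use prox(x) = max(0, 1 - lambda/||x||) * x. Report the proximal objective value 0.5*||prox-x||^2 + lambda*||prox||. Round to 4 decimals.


Step 1: Compute ||x||.
||x|| = 7.7964
Step 2: Compute scaling factor.
scale = max(0, 1 - 0.59/7.7964) = 0.9243
Step 3: prox(x) = [0.9216, 7.1472]
||prox(x)|| = 7.2064
Step 4: Proximal objective.
0.5*||prox-x||^2 = 0.1741
lambda*||prox|| = 4.2518
Total = 4.4258


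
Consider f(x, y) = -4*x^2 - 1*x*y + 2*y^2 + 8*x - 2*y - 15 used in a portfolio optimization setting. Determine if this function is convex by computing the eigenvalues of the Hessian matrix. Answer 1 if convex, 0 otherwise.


The Hessian of f(x,y) = -4*x^2 - 1*x*y + 2*y^2 + 8*x - 2*y - 15 is:
H = [[-8, -1], [-1, 4]]
Trace = -8 + 4 = -4
Determinant = -8*4 - (-1)^2 = -33
Discriminant = (-4)^2 - 4*-33 = 148.0
Eigenvalues: lambda_1 = -8.0828, lambda_2 = 4.0828
The function is not convex.

0


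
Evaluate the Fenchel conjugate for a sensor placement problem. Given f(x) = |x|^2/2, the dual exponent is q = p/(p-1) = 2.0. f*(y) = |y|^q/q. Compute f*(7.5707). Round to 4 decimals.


The conjugate exponent q satisfies 1/p + 1/q = 1.
p = 2, so q = 2/(2 - 1) = 2.0
|y|^q = 7.5707^2.0 = 57.3155
f*(7.5707) = 57.3155 / 2.0 = 28.6577


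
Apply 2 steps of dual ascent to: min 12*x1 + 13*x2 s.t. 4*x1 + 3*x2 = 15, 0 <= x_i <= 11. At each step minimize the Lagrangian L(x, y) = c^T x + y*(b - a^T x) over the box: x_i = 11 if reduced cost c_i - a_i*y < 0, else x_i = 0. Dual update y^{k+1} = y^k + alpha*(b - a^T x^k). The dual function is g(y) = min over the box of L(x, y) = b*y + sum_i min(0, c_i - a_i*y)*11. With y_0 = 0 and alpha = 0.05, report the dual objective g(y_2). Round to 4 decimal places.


Dual ascent for LP: min 12*x1 + 13*x2, 4*x1 + 3*x2 = 15, 0 <= x_i <= 11
Step 1: y^k = 0.0, reduced costs: (12.0, 13.0)
  x^k = (0.0, 0.0), subgradient = b - a^T x = 15.0
  y^{k+1} = 0.0 + 0.05*15.0 = 0.75
Step 2: y^k = 0.75, reduced costs: (9.0, 10.75)
  x^k = (0.0, 0.0), subgradient = b - a^T x = 15.0
  y^{k+1} = 0.75 + 0.05*15.0 = 1.5
Dual objective at y_2 = 1.5: reduced costs (6.0, 8.5), box minimizer x = (0.0, 0.0)
g(y_2) = b*y + (c1 - a1*y)*x1 + (c2 - a2*y)*x2 = 15*1.5 + 6.0*0.0 + 8.5*0.0 = 22.5 + 0.0 + 0.0 = 22.5


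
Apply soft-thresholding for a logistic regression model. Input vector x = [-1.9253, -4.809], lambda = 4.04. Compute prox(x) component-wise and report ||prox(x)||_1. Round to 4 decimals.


Soft-thresholding with lambda = 4.04:
prox(-1.9253) = sign(-1.9253)*max(|-1.9253| - 4.04, 0) = 0.0
prox(-4.809) = sign(-4.809)*max(|-4.809| - 4.04, 0) = -0.769
prox(x) = [0.0, -0.769]
||prox(x)||_1 = 0.0 + 0.769 = 0.769


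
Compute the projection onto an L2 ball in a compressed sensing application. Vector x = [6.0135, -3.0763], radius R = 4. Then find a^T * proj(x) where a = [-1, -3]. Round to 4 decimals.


Step 1: Compute ||x|| (intermediates to 6 decimals).
||x|| = sqrt(6.0135^2 + (-3.0763)^2) = 6.754688
Step 2: Project.
Since ||x|| > R, scale = R/||x|| = 4/6.754688 = 0.592181, proj(x) = scale * x
proj(x) = [3.56108, -1.821726]
Step 3: Dot product.
a^T * proj(x) = -1*3.56108 - 3*(-1.821726) = 1.9041


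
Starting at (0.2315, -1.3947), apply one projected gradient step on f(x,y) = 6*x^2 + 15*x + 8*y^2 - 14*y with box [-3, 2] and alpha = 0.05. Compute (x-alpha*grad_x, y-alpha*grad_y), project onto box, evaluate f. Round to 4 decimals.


Step 1: Compute gradient at (0.2315, -1.3947).
grad_x = 2*6*0.2315 + 15 = 17.778
grad_y = 2*8*-1.3947 - 14 = -36.3152
Step 2: Gradient step.
x_raw = 0.2315 - 0.05*17.778 = -0.6574
y_raw = -1.3947 - 0.05*-36.3152 = 0.4211
Step 3: Project onto [-3, 2].
x_proj = clip(-0.6574) = -0.6574
y_proj = clip(0.4211) = 0.4211
Step 4: Evaluate f.
f(-0.6574, 0.4211) = -11.7445


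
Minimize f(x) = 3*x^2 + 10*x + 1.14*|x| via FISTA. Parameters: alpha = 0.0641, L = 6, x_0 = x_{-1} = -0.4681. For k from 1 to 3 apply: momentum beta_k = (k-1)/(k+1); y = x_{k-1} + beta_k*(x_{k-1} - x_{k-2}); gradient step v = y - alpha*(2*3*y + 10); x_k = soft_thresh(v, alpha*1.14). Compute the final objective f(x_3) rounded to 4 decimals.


FISTA on f(x) = 3*x^2 + 10*x + 1.14*|x|
L = 6, alpha = 0.0641
Iteration 1: beta = 0.0, y = -0.4681 + 0.0*(-0.4681 + 0.4681) = -0.4681
  grad(y) = 7.1914, v = y - alpha*grad = -0.9291
  prox(v) = soft_thresh(-0.9291, 0.0731) = -0.856
Iteration 2: beta = 0.3333, y = -0.856 + 0.3333*(-0.856 + 0.4681) = -0.9853
  grad(y) = 4.0882, v = y - alpha*grad = -1.2473
  prox(v) = soft_thresh(-1.2473, 0.0731) = -1.1743
Iteration 3: beta = 0.5, y = -1.1743 + 0.5*(-1.1743 + 0.856) = -1.3334
  grad(y) = 1.9995, v = y - alpha*grad = -1.4616
  prox(v) = soft_thresh(-1.4616, 0.0731) = -1.3885
f(x_3) = 3*(-1.3885)^2 + 10*(-1.3885) + 1.14*|-1.3885| = -6.5183


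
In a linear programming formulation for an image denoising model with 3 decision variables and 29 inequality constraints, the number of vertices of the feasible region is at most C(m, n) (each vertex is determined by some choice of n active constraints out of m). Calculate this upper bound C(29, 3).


Each vertex corresponds to some choice of n active constraints out of m, so the number of vertices is at most C(m, n) = m! / (n!(m-n)!).
m = 29, n = 3
Numerator: 29 * 28 * 27
Denominator: 3! = 6
C(29, 3) = 3654


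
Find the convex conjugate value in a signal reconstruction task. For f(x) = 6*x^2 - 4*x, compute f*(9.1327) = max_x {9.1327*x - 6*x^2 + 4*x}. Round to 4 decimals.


f*(y) = sup_x {y*x - a*x^2 - b*x} = sup_x {(y-b)*x - a*x^2}
FOC: (y - b) - 2a*x = 0 => x* = (y - b)/(2a)
x* = (9.1327 + 4)/(2*6) = 1.0944
f*(9.1327) = (y-b)^2/(4a) = (9.1327 + 4)^2/(4*6)
= 172.4678/24 = 7.1862


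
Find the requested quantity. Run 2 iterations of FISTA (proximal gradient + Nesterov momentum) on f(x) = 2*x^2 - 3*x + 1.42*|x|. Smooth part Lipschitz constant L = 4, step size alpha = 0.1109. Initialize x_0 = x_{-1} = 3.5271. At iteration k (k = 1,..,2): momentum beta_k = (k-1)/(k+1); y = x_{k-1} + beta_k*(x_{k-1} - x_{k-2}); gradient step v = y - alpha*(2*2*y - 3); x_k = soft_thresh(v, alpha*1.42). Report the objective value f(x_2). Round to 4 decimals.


FISTA on f(x) = 2*x^2 - 3*x + 1.42*|x|
L = 4, alpha = 0.1109
Iteration 1: beta = 0.0, y = 3.5271 + 0.0*(3.5271 - 3.5271) = 3.5271
  grad(y) = 11.1084, v = y - alpha*grad = 2.2952
  prox(v) = soft_thresh(2.2952, 0.1575) = 2.1377
Iteration 2: beta = 0.3333, y = 2.1377 + 0.3333*(2.1377 - 3.5271) = 1.6746
  grad(y) = 3.6983, v = y - alpha*grad = 1.2644
  prox(v) = soft_thresh(1.2644, 0.1575) = 1.107
f(x_2) = 2*1.107^2 - 3*1.107 + 1.42*|1.107| = 0.7017


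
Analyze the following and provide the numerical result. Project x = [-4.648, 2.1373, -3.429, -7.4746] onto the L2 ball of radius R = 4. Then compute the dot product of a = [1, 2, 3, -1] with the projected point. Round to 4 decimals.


Step 1: Compute ||x|| (intermediates to 6 decimals).
||x|| = sqrt((-4.648)^2 + 2.1373^2 + (-3.429)^2 + (-7.4746)^2) = 9.685021
Step 2: Project.
Since ||x|| > R, scale = R/||x|| = 4/9.685021 = 0.413009, proj(x) = scale * x
proj(x) = [-1.919666, 0.882724, -1.416208, -3.087077]
Step 3: Dot product.
a^T * proj(x) = 1*(-1.919666) + 2*0.882724 + 3*(-1.416208) - 1*(-3.087077) = -1.3158


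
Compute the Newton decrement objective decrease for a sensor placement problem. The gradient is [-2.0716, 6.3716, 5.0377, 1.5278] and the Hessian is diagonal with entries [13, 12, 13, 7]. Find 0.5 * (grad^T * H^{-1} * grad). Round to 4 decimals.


Step 1: H is diagonal, so H^(-1) * g = [-0.1594, 0.531, 0.3875, 0.2183].
Step 2: g^T H^(-1) g = sum_i g_i^2 / H_ii
  = (-2.0716)^2/13 + (6.3716)^2/12 + (5.0377)^2/13 + (1.5278)^2/7
  = 0.3301 + 3.3831 + 1.9522 + 0.3335 = 5.9989
Step 3: Objective decrease = 0.5 * g^T H^(-1) g = 2.9994


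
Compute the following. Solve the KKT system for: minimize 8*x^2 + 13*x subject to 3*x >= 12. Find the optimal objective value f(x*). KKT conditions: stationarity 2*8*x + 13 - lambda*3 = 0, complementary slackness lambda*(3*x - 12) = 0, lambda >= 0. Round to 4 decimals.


Step 1: Try lambda = 0 (constraint inactive).
x_unc = -13/(2*8) = -0.8125
Check: 3*-0.8125 = -2.4375 < 12 -- violated!
Step 2: Constraint must be active: 3*x = 12
x* = 12/3 = 4.0
lambda = (2*8*4.0 + 13)/3 = 25.6667
Step 3: Compute optimal value.
f(x*) = 8*4.0^2 + 13*4.0 = 180.0


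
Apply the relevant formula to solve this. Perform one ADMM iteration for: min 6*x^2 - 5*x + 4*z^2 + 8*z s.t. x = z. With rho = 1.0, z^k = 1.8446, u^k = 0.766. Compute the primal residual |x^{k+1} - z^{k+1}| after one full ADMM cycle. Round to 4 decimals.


ADMM iteration with rho = 1.0, z^k = 1.8446, u^k = 0.766
Step 1: x-update.
Minimize 6*x^2 - 5*x + (1.0/2)*(x - 1.8446 + 0.766)^2
FOC: (2*6 + 1.0)*x = 5 + 1.0*(1.8446 - 0.766)
x^{k+1} = 0.4676
Step 2: z-update.
Minimize 4*z^2 + 8*z + (1.0/2)*(0.4676 - z + 0.766)^2
FOC: (2*4 + 1.0)*z = -8 + 1.0*(0.4676 + 0.766)
z^{k+1} = -0.7518
Step 3: u-update.
u^{k+1} = 0.766 + 0.4676 + 0.7518 = 1.9854
Step 4: Primal residual = |0.4676 + 0.7518| = 1.2194


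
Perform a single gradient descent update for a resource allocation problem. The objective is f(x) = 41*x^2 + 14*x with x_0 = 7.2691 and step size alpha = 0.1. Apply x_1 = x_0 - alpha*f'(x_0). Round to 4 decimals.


We compute the gradient at x_0 and apply the update.
f'(x) = 82*x + 14
f'(7.2691) = 82*7.2691 + 14 = 610.0662
x_1 = 7.2691 - 0.1*610.0662 = -53.7375


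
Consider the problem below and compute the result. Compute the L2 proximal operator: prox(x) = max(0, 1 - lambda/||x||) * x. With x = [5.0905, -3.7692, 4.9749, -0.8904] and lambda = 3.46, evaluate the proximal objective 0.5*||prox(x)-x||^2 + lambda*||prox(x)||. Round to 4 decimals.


Step 1: Compute ||x||.
||x|| = 8.1032
Step 2: Compute scaling factor.
scale = max(0, 1 - 3.46/8.1032) = 0.573
Step 3: prox(x) = [2.9169, -2.1598, 2.8507, -0.5102]
||prox(x)|| = 4.6432
Step 4: Proximal objective.
0.5*||prox-x||^2 = 5.9858
lambda*||prox|| = 16.0655
Total = 22.0514


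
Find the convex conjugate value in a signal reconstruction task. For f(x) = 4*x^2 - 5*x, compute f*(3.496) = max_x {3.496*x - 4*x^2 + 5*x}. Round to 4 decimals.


f*(y) = sup_x {y*x - a*x^2 - b*x} = sup_x {(y-b)*x - a*x^2}
FOC: (y - b) - 2a*x = 0 => x* = (y - b)/(2a)
x* = (3.496 + 5)/(2*4) = 1.062
f*(3.496) = (y-b)^2/(4a) = (3.496 + 5)^2/(4*4)
= 72.182/16 = 4.5114


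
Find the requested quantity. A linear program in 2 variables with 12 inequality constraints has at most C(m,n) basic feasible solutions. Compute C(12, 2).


Each vertex corresponds to some choice of n active constraints out of m, so the number of vertices is at most C(m, n) = m! / (n!(m-n)!).
m = 12, n = 2
Numerator: 12 * 11
Denominator: 2! = 2
C(12, 2) = 66


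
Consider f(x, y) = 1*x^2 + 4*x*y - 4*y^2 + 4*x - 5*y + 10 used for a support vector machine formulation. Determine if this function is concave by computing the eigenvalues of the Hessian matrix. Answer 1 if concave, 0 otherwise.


The Hessian of f(x,y) = 1*x^2 + 4*x*y - 4*y^2 + 4*x - 5*y + 10 is:
H = [[2, 4], [4, -8]]
Trace = 2 - 8 = -6
Determinant = 2*-8 - (4)^2 = -32
Discriminant = (-6)^2 - 4*-32 = 164.0
Eigenvalues: lambda_1 = -9.4031, lambda_2 = 3.4031
The function is not concave.

0


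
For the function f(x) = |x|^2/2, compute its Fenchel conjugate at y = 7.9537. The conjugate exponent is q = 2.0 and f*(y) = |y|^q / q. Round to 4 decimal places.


The conjugate exponent q satisfies 1/p + 1/q = 1.
p = 2, so q = 2/(2 - 1) = 2.0
|y|^q = 7.9537^2.0 = 63.2613
f*(7.9537) = 63.2613 / 2.0 = 31.6307


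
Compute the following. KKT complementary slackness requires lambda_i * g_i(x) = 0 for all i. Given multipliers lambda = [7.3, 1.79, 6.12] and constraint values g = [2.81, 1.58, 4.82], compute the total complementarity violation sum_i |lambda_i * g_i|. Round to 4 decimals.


KKT complementary slackness check:
lambda_1 * g_1 = 7.3 * 2.81 = 20.513
lambda_2 * g_2 = 1.79 * 1.58 = 2.8282
lambda_3 * g_3 = 6.12 * 4.82 = 29.4984
Total violation = 20.513 + 2.8282 + 29.4984 = 52.8396


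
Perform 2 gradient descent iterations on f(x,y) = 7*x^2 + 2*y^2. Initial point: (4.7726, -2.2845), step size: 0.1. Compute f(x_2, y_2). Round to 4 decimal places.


Gradient descent on f(x,y) = 7*x^2 + 2*y^2.
Starting point: (4.7726, -2.2845), alpha = 0.1
Step 1: grad_x = 2*7*4.7726 = 66.8164, grad_y = 2*2*-2.2845 = -9.138
  x_1 = 4.7726 - 0.1*66.8164 = -1.909
  y_1 = -2.2845 - 0.1*-9.138 = -1.3707
Step 2: grad_x = 2*7*-1.909 = -26.7266, grad_y = 2*2*-1.3707 = -5.4828
  x_2 = -1.909 - 0.1*-26.7266 = 0.7636
  y_2 = -1.3707 - 0.1*-5.4828 = -0.8224
f(0.7636, -0.8224) = 7*0.7636^2 + 2*(-0.8224)^2 = 5.4345


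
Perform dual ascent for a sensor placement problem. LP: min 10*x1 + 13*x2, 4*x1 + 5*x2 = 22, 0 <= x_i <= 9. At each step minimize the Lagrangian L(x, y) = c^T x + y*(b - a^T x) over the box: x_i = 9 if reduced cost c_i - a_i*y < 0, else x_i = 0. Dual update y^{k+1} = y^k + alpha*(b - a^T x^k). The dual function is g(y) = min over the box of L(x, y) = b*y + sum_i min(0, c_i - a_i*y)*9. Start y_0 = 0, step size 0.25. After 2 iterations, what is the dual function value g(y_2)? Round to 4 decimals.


Dual ascent for LP: min 10*x1 + 13*x2, 4*x1 + 5*x2 = 22, 0 <= x_i <= 9
Step 1: y^k = 0.0, reduced costs: (10.0, 13.0)
  x^k = (0.0, 0.0), subgradient = b - a^T x = 22.0
  y^{k+1} = 0.0 + 0.25*22.0 = 5.5
Step 2: y^k = 5.5, reduced costs: (-12.0, -14.5)
  x^k = (9.0, 9.0), subgradient = b - a^T x = -59.0
  y^{k+1} = 5.5 + 0.25*-59.0 = -9.25
Dual objective at y_2 = -9.25: reduced costs (47.0, 59.25), box minimizer x = (0.0, 0.0)
g(y_2) = b*y + (c1 - a1*y)*x1 + (c2 - a2*y)*x2 = 22*(-9.25) + 47.0*0.0 + 59.25*0.0 = -203.5 + 0.0 + 0.0 = -203.5


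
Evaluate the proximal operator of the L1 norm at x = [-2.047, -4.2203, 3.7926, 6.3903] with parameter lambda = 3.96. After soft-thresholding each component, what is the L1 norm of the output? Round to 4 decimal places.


Soft-thresholding with lambda = 3.96:
prox(-2.047) = sign(-2.047)*max(|-2.047| - 3.96, 0) = 0.0
prox(-4.2203) = sign(-4.2203)*max(|-4.2203| - 3.96, 0) = -0.2603
prox(3.7926) = sign(3.7926)*max(|3.7926| - 3.96, 0) = 0.0
prox(6.3903) = sign(6.3903)*max(|6.3903| - 3.96, 0) = 2.4303
prox(x) = [0.0, -0.2603, 0.0, 2.4303]
||prox(x)||_1 = 0.0 + 0.2603 + 0.0 + 2.4303 = 2.6906


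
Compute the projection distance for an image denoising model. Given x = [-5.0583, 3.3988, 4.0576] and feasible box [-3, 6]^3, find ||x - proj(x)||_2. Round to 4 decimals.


Project each component onto [-3, 6].
clip(-5.0583) = -3.0, clip(3.3988) = 3.3988, clip(4.0576) = 4.0576
Projection = [-3.0, 3.3988, 4.0576]
Squared diffs: [4.2366, 0.0, 0.0]
Distance = sqrt(4.2366) = 2.0583


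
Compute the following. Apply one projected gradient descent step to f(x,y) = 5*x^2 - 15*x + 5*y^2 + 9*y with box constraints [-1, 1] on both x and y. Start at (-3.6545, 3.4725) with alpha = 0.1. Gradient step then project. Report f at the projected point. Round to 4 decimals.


Step 1: Compute gradient at (-3.6545, 3.4725).
grad_x = 2*5*-3.6545 - 15 = -51.545
grad_y = 2*5*3.4725 + 9 = 43.725
Step 2: Gradient step.
x_raw = -3.6545 - 0.1*-51.545 = 1.5
y_raw = 3.4725 - 0.1*43.725 = -0.9
Step 3: Project onto [-1, 1].
x_proj = clip(1.5) = 1.0
y_proj = clip(-0.9) = -0.9
Step 4: Evaluate f.
f(1.0, -0.9) = -14.05


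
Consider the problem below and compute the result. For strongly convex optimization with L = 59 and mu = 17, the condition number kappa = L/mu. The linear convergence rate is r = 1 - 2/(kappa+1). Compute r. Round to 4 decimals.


Step 1: Compute the condition number.
kappa = L/mu = 59/17 = 3.4706
Step 2: Compute the convergence rate.
r = 1 - 2/(kappa + 1) = 1 - 2*mu/(L + mu) = (L - mu)/(L + mu) = 42/76 = 0.5526


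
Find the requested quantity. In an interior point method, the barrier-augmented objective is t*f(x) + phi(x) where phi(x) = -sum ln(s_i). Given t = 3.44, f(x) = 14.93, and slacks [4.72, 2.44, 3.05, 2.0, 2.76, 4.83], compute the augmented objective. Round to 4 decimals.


Step 1: Compute log-barrier.
ln values: [1.5518, 0.892, 1.1151, 0.6931, 1.0152, 1.5748]
phi = -(1.5518 + 0.892 + 1.1151 + 0.6931 + 1.0152 + 1.5748) = -6.8422
Step 2: Compute augmented objective.
t*f(x) = 3.44*14.93 = 51.3592
Total = 51.3592 - 6.8422 = 44.517


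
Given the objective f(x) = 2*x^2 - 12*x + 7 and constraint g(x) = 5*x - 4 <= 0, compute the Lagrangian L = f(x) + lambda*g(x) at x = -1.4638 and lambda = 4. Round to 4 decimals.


Step 1: Evaluate f(x).
f(-1.4638) = 2*(-1.4638)^2 - 12*(-1.4638) + 7 = 28.851
Step 2: Evaluate g(x).
g(-1.4638) = 5*-1.4638 - 4 = -11.319
Step 3: Compute Lagrangian.
L = 28.851 + 4*-11.319 = -16.425


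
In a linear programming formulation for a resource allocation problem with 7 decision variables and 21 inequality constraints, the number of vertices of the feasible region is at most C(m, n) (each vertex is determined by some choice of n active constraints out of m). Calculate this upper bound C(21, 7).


Each vertex corresponds to some choice of n active constraints out of m, so the number of vertices is at most C(m, n) = m! / (n!(m-n)!).
m = 21, n = 7
Numerator: 21 * 20 * 19 * 18 * 17 * 16 * 15
Denominator: 7! = 5040
C(21, 7) = 116280


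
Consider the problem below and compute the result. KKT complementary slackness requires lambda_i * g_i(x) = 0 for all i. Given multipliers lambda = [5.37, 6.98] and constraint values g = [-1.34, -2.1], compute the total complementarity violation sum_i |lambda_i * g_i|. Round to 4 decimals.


KKT complementary slackness check:
lambda_1 * g_1 = 5.37 * -1.34 = -7.1958
lambda_2 * g_2 = 6.98 * -2.1 = -14.658
Total violation = 7.1958 + 14.658 = 21.8538


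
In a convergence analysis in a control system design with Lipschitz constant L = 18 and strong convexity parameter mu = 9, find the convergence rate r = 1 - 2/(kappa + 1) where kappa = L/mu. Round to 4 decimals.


Step 1: Compute the condition number.
kappa = L/mu = 18/9 = 2.0
Step 2: Compute the convergence rate.
r = 1 - 2/(kappa + 1) = 1 - 2*mu/(L + mu) = (L - mu)/(L + mu) = 9/27 = 0.3333


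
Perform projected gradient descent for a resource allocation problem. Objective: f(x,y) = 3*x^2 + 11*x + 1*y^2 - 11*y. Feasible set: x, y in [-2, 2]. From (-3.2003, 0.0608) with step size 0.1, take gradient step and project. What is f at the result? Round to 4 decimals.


Step 1: Compute gradient at (-3.2003, 0.0608).
grad_x = 2*3*-3.2003 + 11 = -8.2018
grad_y = 2*1*0.0608 - 11 = -10.8784
Step 2: Gradient step.
x_raw = -3.2003 - 0.1*-8.2018 = -2.3801
y_raw = 0.0608 - 0.1*-10.8784 = 1.1486
Step 3: Project onto [-2, 2].
x_proj = clip(-2.3801) = -2.0
y_proj = clip(1.1486) = 1.1486
Step 4: Evaluate f.
f(-2.0, 1.1486) = -21.3157


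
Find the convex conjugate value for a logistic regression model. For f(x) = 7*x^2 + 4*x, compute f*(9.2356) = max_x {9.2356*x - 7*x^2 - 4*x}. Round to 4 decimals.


f*(y) = sup_x {y*x - a*x^2 - b*x} = sup_x {(y-b)*x - a*x^2}
FOC: (y - b) - 2a*x = 0 => x* = (y - b)/(2a)
x* = (9.2356 - 4)/(2*7) = 0.374
f*(9.2356) = (y-b)^2/(4a) = (9.2356 - 4)^2/(4*7)
= 27.4115/28 = 0.979


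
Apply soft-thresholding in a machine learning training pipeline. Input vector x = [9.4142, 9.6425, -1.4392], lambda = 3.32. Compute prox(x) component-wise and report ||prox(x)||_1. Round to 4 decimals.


Soft-thresholding with lambda = 3.32:
prox(9.4142) = sign(9.4142)*max(|9.4142| - 3.32, 0) = 6.0942
prox(9.6425) = sign(9.6425)*max(|9.6425| - 3.32, 0) = 6.3225
prox(-1.4392) = sign(-1.4392)*max(|-1.4392| - 3.32, 0) = 0.0
prox(x) = [6.0942, 6.3225, 0.0]
||prox(x)||_1 = 6.0942 + 6.3225 + 0.0 = 12.4167


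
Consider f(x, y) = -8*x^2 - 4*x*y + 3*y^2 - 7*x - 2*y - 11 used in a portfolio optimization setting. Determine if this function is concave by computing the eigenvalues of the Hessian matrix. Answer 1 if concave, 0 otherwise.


The Hessian of f(x,y) = -8*x^2 - 4*x*y + 3*y^2 - 7*x - 2*y - 11 is:
H = [[-16, -4], [-4, 6]]
Trace = -16 + 6 = -10
Determinant = -16*6 - (-4)^2 = -112
Discriminant = (-10)^2 - 4*-112 = 548.0
Eigenvalues: lambda_1 = -16.7047, lambda_2 = 6.7047
The function is not concave.

0


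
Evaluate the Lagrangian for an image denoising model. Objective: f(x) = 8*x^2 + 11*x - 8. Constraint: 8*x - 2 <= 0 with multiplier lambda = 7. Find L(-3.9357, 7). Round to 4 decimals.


Step 1: Evaluate f(x).
f(-3.9357) = 8*(-3.9357)^2 + 11*(-3.9357) - 8 = 72.6252
Step 2: Evaluate g(x).
g(-3.9357) = 8*-3.9357 - 2 = -33.4856
Step 3: Compute Lagrangian.
L = 72.6252 + 7*-33.4856 = -161.774


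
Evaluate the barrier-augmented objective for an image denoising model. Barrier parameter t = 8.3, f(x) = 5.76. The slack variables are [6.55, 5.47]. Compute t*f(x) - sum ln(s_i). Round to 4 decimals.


Step 1: Compute log-barrier.
ln values: [1.8795, 1.6993]
phi = -(1.8795 + 1.6993) = -3.5787
Step 2: Compute augmented objective.
t*f(x) = 8.3*5.76 = 47.808
Total = 47.808 - 3.5787 = 44.2293


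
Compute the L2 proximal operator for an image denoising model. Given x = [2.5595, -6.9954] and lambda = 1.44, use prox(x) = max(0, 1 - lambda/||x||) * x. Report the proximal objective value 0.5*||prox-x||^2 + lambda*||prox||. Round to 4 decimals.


Step 1: Compute ||x||.
||x|| = 7.4489
Step 2: Compute scaling factor.
scale = max(0, 1 - 1.44/7.4489) = 0.8067
Step 3: prox(x) = [2.0647, -5.6431]
||prox(x)|| = 6.0089
Step 4: Proximal objective.
0.5*||prox-x||^2 = 1.0368
lambda*||prox|| = 8.6528
Total = 9.6897
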